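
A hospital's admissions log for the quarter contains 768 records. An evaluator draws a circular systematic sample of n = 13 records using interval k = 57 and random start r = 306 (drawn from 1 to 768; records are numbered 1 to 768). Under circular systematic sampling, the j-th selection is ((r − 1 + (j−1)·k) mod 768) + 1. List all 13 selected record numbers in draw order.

306, 363, 420, 477, 534, 591, 648, 705, 762, 51, 108, 165, 222

Selection 1: 306
Selection 2: 306 + 57 = 363
Selection 3: 363 + 57 = 420
Selection 4: 420 + 57 = 477
Selection 5: 477 + 57 = 534
Selection 6: 534 + 57 = 591
Selection 7: 591 + 57 = 648
Selection 8: 648 + 57 = 705
Selection 9: 705 + 57 = 762
Selection 10: 762 + 57 = 819 → 819 − 768 = 51
Selection 11: 51 + 57 = 108
Selection 12: 108 + 57 = 165
Selection 13: 165 + 57 = 222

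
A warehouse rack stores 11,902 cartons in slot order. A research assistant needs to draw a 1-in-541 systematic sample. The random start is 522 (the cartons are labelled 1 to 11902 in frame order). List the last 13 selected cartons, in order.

10th selection = 522 + 9×541 = 5391
11th: 5391 + 541 = 5932
12th: 5932 + 541 = 6473
13th: 6473 + 541 = 7014
14th: 7014 + 541 = 7555
15th: 7555 + 541 = 8096
16th: 8096 + 541 = 8637
17th: 8637 + 541 = 9178
18th: 9178 + 541 = 9719
19th: 9719 + 541 = 10260
20th: 10260 + 541 = 10801
21st: 10801 + 541 = 11342
22nd: 11342 + 541 = 11883

5391, 5932, 6473, 7014, 7555, 8096, 8637, 9178, 9719, 10260, 10801, 11342, 11883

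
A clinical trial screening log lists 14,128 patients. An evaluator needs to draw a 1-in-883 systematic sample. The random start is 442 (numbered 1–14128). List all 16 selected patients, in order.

patient 1: 442
patient 2: 442 + 883 = 1325
patient 3: 1325 + 883 = 2208
patient 4: 2208 + 883 = 3091
patient 5: 3091 + 883 = 3974
patient 6: 3974 + 883 = 4857
patient 7: 4857 + 883 = 5740
patient 8: 5740 + 883 = 6623
patient 9: 6623 + 883 = 7506
patient 10: 7506 + 883 = 8389
patient 11: 8389 + 883 = 9272
patient 12: 9272 + 883 = 10155
patient 13: 10155 + 883 = 11038
patient 14: 11038 + 883 = 11921
patient 15: 11921 + 883 = 12804
patient 16: 12804 + 883 = 13687

442, 1325, 2208, 3091, 3974, 4857, 5740, 6623, 7506, 8389, 9272, 10155, 11038, 11921, 12804, 13687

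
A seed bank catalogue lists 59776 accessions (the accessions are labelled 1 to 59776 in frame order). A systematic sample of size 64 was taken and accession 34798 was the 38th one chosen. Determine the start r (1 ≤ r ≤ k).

240

k = 59776/64 = 934
r = 34798 − (38−1)×934 = 34798 − 34558 = 240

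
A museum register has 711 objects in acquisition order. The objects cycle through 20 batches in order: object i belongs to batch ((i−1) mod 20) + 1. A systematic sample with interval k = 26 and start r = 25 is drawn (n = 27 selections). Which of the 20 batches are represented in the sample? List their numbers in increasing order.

Consecutive selections differ by k = 26, so their batch numbers differ by 26 mod 20 = 6.
gcd(26, 20) = 2, so the sample visits 20/2 = 10 distinct residues mod 20.
Start 25 is batch 5; the batches hit are 1, 3, 5, 7, 9, 11, 13, 15, 17, 19.

1, 3, 5, 7, 9, 11, 13, 15, 17, 19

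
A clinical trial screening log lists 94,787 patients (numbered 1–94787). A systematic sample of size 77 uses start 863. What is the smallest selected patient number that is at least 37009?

37793

k = 94787/77 = 1231
Steps past start: ⌈(37009 − 863)/1231⌉ = ⌈36146/1231⌉ = 30
Selected patient: 863 + 30×1231 = 37793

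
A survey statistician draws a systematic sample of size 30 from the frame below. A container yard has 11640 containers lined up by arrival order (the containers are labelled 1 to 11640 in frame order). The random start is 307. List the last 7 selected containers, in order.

9231, 9619, 10007, 10395, 10783, 11171, 11559

k = N/n = 11640/30 = 388
24th selection = 307 + 23×388 = 9231
25th: 9231 + 388 = 9619
26th: 9619 + 388 = 10007
27th: 10007 + 388 = 10395
28th: 10395 + 388 = 10783
29th: 10783 + 388 = 11171
30th: 11171 + 388 = 11559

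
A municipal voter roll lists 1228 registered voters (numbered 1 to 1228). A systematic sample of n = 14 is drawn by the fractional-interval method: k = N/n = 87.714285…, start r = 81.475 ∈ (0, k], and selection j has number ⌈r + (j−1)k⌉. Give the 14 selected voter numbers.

82, 170, 257, 345, 433, 521, 608, 696, 784, 871, 959, 1047, 1135, 1222

j=1: r + 0k = 81.475 → ⌈·⌉ = 82
j=2: r + 1k = 169.189285… → ⌈·⌉ = 170
j=3: r + 2k = 256.903571… → ⌈·⌉ = 257
j=4: r + 3k = 344.617857… → ⌈·⌉ = 345
j=5: r + 4k = 432.332142… → ⌈·⌉ = 433
j=6: r + 5k = 520.046428… → ⌈·⌉ = 521
j=7: r + 6k = 607.760714… → ⌈·⌉ = 608
j=8: r + 7k = 695.475 → ⌈·⌉ = 696
j=9: r + 8k = 783.189285… → ⌈·⌉ = 784
j=10: r + 9k = 870.903571… → ⌈·⌉ = 871
j=11: r + 10k = 958.617857… → ⌈·⌉ = 959
j=12: r + 11k = 1046.332142… → ⌈·⌉ = 1047
j=13: r + 12k = 1134.046428… → ⌈·⌉ = 1135
j=14: r + 13k = 1221.760714… → ⌈·⌉ = 1222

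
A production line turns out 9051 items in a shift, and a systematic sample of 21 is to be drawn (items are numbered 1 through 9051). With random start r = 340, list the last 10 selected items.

k = N/n = 9051/21 = 431
12th selection = 340 + 11×431 = 5081
13th: 5081 + 431 = 5512
14th: 5512 + 431 = 5943
15th: 5943 + 431 = 6374
16th: 6374 + 431 = 6805
17th: 6805 + 431 = 7236
18th: 7236 + 431 = 7667
19th: 7667 + 431 = 8098
20th: 8098 + 431 = 8529
21st: 8529 + 431 = 8960

5081, 5512, 5943, 6374, 6805, 7236, 7667, 8098, 8529, 8960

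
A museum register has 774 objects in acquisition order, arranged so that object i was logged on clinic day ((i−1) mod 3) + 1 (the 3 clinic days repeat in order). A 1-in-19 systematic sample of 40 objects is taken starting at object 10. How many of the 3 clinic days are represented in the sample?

3

Consecutive selections differ by k = 19, so their clinic day numbers differ by 19 mod 3 = 1.
gcd(19, 3) = 1, so the sample visits 3/1 = 3 distinct residues mod 3.
Start 10 is clinic day 1; the clinic days hit are 1, 2, 3.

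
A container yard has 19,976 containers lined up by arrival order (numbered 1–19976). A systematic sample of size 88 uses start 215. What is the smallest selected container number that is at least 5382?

k = 19976/88 = 227
Steps past start: ⌈(5382 − 215)/227⌉ = ⌈5167/227⌉ = 23
Selected container: 215 + 23×227 = 5436

5436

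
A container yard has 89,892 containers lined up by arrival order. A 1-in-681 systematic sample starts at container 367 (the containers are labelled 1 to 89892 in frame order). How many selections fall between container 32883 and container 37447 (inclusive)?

7

k = 681
First selection ≥ 32883: 367 + ⌈(32883−367)/681⌉·681 = 367 + 48×681 = 33055
Last selection ≤ 37447: 367 + ⌊(37447−367)/681⌋·681 = 367 + 54×681 = 37141
Count = 54 − 48 + 1 = 7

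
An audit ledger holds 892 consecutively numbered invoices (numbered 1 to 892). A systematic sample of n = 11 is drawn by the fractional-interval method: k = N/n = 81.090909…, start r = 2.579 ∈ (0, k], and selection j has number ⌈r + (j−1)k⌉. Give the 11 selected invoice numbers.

3, 84, 165, 246, 327, 409, 490, 571, 652, 733, 814

j=1: r + 0k = 2.579 → ⌈·⌉ = 3
j=2: r + 1k = 83.669909… → ⌈·⌉ = 84
j=3: r + 2k = 164.760818… → ⌈·⌉ = 165
j=4: r + 3k = 245.851727… → ⌈·⌉ = 246
j=5: r + 4k = 326.942636… → ⌈·⌉ = 327
j=6: r + 5k = 408.033545… → ⌈·⌉ = 409
j=7: r + 6k = 489.124454… → ⌈·⌉ = 490
j=8: r + 7k = 570.215363… → ⌈·⌉ = 571
j=9: r + 8k = 651.306272… → ⌈·⌉ = 652
j=10: r + 9k = 732.397181… → ⌈·⌉ = 733
j=11: r + 10k = 813.488090… → ⌈·⌉ = 814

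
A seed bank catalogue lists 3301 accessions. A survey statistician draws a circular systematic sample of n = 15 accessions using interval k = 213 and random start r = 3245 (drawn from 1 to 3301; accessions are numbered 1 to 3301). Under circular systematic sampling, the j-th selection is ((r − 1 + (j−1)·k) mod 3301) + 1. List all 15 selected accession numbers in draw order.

Selection 1: 3245
Selection 2: 3245 + 213 = 3458 → 3458 − 3301 = 157
Selection 3: 157 + 213 = 370
Selection 4: 370 + 213 = 583
Selection 5: 583 + 213 = 796
Selection 6: 796 + 213 = 1009
Selection 7: 1009 + 213 = 1222
Selection 8: 1222 + 213 = 1435
Selection 9: 1435 + 213 = 1648
Selection 10: 1648 + 213 = 1861
Selection 11: 1861 + 213 = 2074
Selection 12: 2074 + 213 = 2287
Selection 13: 2287 + 213 = 2500
Selection 14: 2500 + 213 = 2713
Selection 15: 2713 + 213 = 2926

3245, 157, 370, 583, 796, 1009, 1222, 1435, 1648, 1861, 2074, 2287, 2500, 2713, 2926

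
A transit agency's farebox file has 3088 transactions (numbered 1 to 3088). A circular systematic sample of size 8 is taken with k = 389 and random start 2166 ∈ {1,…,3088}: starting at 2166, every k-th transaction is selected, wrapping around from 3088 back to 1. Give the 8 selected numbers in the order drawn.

Selection 1: 2166
Selection 2: 2166 + 389 = 2555
Selection 3: 2555 + 389 = 2944
Selection 4: 2944 + 389 = 3333 → 3333 − 3088 = 245
Selection 5: 245 + 389 = 634
Selection 6: 634 + 389 = 1023
Selection 7: 1023 + 389 = 1412
Selection 8: 1412 + 389 = 1801

2166, 2555, 2944, 245, 634, 1023, 1412, 1801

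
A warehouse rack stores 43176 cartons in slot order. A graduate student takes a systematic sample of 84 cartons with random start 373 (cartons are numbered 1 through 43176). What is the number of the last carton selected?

43035

k = 43176/84 = 514
84th selection = r + (84−1)·k = 373 + 83×514 = 373 + 42662 = 43035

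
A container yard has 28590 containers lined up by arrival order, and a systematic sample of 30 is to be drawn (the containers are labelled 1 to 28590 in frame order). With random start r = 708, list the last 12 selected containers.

17862, 18815, 19768, 20721, 21674, 22627, 23580, 24533, 25486, 26439, 27392, 28345

k = N/n = 28590/30 = 953
19th selection = 708 + 18×953 = 17862
20th: 17862 + 953 = 18815
21st: 18815 + 953 = 19768
22nd: 19768 + 953 = 20721
23rd: 20721 + 953 = 21674
24th: 21674 + 953 = 22627
25th: 22627 + 953 = 23580
26th: 23580 + 953 = 24533
27th: 24533 + 953 = 25486
28th: 25486 + 953 = 26439
29th: 26439 + 953 = 27392
30th: 27392 + 953 = 28345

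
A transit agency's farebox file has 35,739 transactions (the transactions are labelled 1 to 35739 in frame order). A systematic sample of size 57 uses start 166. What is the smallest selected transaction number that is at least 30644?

30889

k = 35739/57 = 627
Steps past start: ⌈(30644 − 166)/627⌉ = ⌈30478/627⌉ = 49
Selected transaction: 166 + 49×627 = 30889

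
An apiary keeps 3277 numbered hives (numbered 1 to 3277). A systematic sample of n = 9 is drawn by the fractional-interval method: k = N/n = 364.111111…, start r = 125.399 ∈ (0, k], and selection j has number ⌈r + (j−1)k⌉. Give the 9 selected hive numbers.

126, 490, 854, 1218, 1582, 1946, 2311, 2675, 3039

j=1: r + 0k = 125.399 → ⌈·⌉ = 126
j=2: r + 1k = 489.510111… → ⌈·⌉ = 490
j=3: r + 2k = 853.621222… → ⌈·⌉ = 854
j=4: r + 3k = 1217.732333… → ⌈·⌉ = 1218
j=5: r + 4k = 1581.843444… → ⌈·⌉ = 1582
j=6: r + 5k = 1945.954555… → ⌈·⌉ = 1946
j=7: r + 6k = 2310.065666… → ⌈·⌉ = 2311
j=8: r + 7k = 2674.176777… → ⌈·⌉ = 2675
j=9: r + 8k = 3038.287888… → ⌈·⌉ = 3039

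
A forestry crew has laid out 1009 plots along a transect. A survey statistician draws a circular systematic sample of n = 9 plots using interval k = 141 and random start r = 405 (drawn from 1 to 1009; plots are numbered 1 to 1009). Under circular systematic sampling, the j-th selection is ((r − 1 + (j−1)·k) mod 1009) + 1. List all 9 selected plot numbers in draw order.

Selection 1: 405
Selection 2: 405 + 141 = 546
Selection 3: 546 + 141 = 687
Selection 4: 687 + 141 = 828
Selection 5: 828 + 141 = 969
Selection 6: 969 + 141 = 1110 → 1110 − 1009 = 101
Selection 7: 101 + 141 = 242
Selection 8: 242 + 141 = 383
Selection 9: 383 + 141 = 524

405, 546, 687, 828, 969, 101, 242, 383, 524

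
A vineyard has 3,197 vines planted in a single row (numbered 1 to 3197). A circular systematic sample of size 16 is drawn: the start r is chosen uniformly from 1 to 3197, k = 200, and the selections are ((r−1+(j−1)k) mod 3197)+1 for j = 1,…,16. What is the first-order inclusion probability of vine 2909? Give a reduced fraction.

For each position j, as r ranges over 1…3197 the j-th selection hits every vine exactly once, so vine 2909 is selected for exactly 16 of the 3197 starts.
Inclusion probability = 16/3197.

16/3197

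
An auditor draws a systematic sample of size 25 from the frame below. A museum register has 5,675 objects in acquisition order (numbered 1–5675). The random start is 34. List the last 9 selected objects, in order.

k = N/n = 5675/25 = 227
17th selection = 34 + 16×227 = 3666
18th: 3666 + 227 = 3893
19th: 3893 + 227 = 4120
20th: 4120 + 227 = 4347
21st: 4347 + 227 = 4574
22nd: 4574 + 227 = 4801
23rd: 4801 + 227 = 5028
24th: 5028 + 227 = 5255
25th: 5255 + 227 = 5482

3666, 3893, 4120, 4347, 4574, 4801, 5028, 5255, 5482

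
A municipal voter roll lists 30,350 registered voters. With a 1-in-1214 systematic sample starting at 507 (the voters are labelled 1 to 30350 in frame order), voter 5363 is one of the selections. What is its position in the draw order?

k = 1214
position = (5363 − 507)/1214 + 1 = 4856/1214 + 1 = 4 + 1 = 5

5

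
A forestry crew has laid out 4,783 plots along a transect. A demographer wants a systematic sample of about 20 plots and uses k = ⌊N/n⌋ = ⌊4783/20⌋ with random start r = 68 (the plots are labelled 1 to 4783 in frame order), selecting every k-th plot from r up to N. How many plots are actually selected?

20

k = ⌊4783/20⌋ = 239
Achieved size = ⌊(4783 − 68)/239⌋ + 1 = ⌊4715/239⌋ + 1 = 19 + 1 = 20
(last selection: 68 + 19×239 = 4609 ≤ 4783; next would be 4848 > 4783)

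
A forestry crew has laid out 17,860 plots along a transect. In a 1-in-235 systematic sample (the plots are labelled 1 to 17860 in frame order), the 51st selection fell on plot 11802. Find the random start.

k = 235
r = 11802 − (51−1)×235 = 11802 − 11750 = 52

52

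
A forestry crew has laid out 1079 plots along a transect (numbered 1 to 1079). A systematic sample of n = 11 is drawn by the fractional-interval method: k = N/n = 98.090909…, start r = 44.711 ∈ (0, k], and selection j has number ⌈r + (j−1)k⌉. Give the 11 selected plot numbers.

j=1: r + 0k = 44.711 → ⌈·⌉ = 45
j=2: r + 1k = 142.801909… → ⌈·⌉ = 143
j=3: r + 2k = 240.892818… → ⌈·⌉ = 241
j=4: r + 3k = 338.983727… → ⌈·⌉ = 339
j=5: r + 4k = 437.074636… → ⌈·⌉ = 438
j=6: r + 5k = 535.165545… → ⌈·⌉ = 536
j=7: r + 6k = 633.256454… → ⌈·⌉ = 634
j=8: r + 7k = 731.347363… → ⌈·⌉ = 732
j=9: r + 8k = 829.438272… → ⌈·⌉ = 830
j=10: r + 9k = 927.529181… → ⌈·⌉ = 928
j=11: r + 10k = 1025.620090… → ⌈·⌉ = 1026

45, 143, 241, 339, 438, 536, 634, 732, 830, 928, 1026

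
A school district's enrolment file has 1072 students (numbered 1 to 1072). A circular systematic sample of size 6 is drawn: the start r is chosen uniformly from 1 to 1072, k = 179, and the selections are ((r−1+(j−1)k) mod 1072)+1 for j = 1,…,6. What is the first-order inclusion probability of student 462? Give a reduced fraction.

For each position j, as r ranges over 1…1072 the j-th selection hits every student exactly once, so student 462 is selected for exactly 6 of the 1072 starts.
Inclusion probability = 6/1072 = 3/536.

3/536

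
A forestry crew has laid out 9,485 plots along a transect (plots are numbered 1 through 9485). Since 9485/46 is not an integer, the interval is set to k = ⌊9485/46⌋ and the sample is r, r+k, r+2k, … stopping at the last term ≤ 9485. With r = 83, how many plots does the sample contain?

k = ⌊9485/46⌋ = 206
Achieved size = ⌊(9485 − 83)/206⌋ + 1 = ⌊9402/206⌋ + 1 = 45 + 1 = 46
(last selection: 83 + 45×206 = 9353 ≤ 9485; next would be 9559 > 9485)

46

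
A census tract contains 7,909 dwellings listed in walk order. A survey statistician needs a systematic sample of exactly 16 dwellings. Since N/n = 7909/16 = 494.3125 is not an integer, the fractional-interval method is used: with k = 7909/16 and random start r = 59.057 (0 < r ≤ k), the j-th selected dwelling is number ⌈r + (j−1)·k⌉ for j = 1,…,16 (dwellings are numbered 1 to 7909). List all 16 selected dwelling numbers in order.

j=1: r + 0k = 59.057 → ⌈·⌉ = 60
j=2: r + 1k = 553.3695 → ⌈·⌉ = 554
j=3: r + 2k = 1047.682 → ⌈·⌉ = 1048
j=4: r + 3k = 1541.9945 → ⌈·⌉ = 1542
j=5: r + 4k = 2036.307 → ⌈·⌉ = 2037
j=6: r + 5k = 2530.6195 → ⌈·⌉ = 2531
j=7: r + 6k = 3024.932 → ⌈·⌉ = 3025
j=8: r + 7k = 3519.2445 → ⌈·⌉ = 3520
j=9: r + 8k = 4013.557 → ⌈·⌉ = 4014
j=10: r + 9k = 4507.8695 → ⌈·⌉ = 4508
j=11: r + 10k = 5002.182 → ⌈·⌉ = 5003
j=12: r + 11k = 5496.4945 → ⌈·⌉ = 5497
j=13: r + 12k = 5990.807 → ⌈·⌉ = 5991
j=14: r + 13k = 6485.1195 → ⌈·⌉ = 6486
j=15: r + 14k = 6979.432 → ⌈·⌉ = 6980
j=16: r + 15k = 7473.7445 → ⌈·⌉ = 7474

60, 554, 1048, 1542, 2037, 2531, 3025, 3520, 4014, 4508, 5003, 5497, 5991, 6486, 6980, 7474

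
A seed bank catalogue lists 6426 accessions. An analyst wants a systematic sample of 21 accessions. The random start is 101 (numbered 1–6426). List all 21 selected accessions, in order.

101, 407, 713, 1019, 1325, 1631, 1937, 2243, 2549, 2855, 3161, 3467, 3773, 4079, 4385, 4691, 4997, 5303, 5609, 5915, 6221

k = N/n = 6426/21 = 306
accession 1: 101
accession 2: 101 + 306 = 407
accession 3: 407 + 306 = 713
accession 4: 713 + 306 = 1019
accession 5: 1019 + 306 = 1325
accession 6: 1325 + 306 = 1631
accession 7: 1631 + 306 = 1937
accession 8: 1937 + 306 = 2243
accession 9: 2243 + 306 = 2549
accession 10: 2549 + 306 = 2855
accession 11: 2855 + 306 = 3161
accession 12: 3161 + 306 = 3467
accession 13: 3467 + 306 = 3773
accession 14: 3773 + 306 = 4079
accession 15: 4079 + 306 = 4385
accession 16: 4385 + 306 = 4691
accession 17: 4691 + 306 = 4997
accession 18: 4997 + 306 = 5303
accession 19: 5303 + 306 = 5609
accession 20: 5609 + 306 = 5915
accession 21: 5915 + 306 = 6221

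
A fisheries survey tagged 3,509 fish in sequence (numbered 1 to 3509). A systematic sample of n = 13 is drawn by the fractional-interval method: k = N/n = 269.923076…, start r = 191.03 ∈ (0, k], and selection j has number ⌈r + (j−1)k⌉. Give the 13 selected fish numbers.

192, 461, 731, 1001, 1271, 1541, 1811, 2081, 2351, 2621, 2891, 3161, 3431

j=1: r + 0k = 191.03 → ⌈·⌉ = 192
j=2: r + 1k = 460.953076… → ⌈·⌉ = 461
j=3: r + 2k = 730.876153… → ⌈·⌉ = 731
j=4: r + 3k = 1000.799230… → ⌈·⌉ = 1001
j=5: r + 4k = 1270.722307… → ⌈·⌉ = 1271
j=6: r + 5k = 1540.645384… → ⌈·⌉ = 1541
j=7: r + 6k = 1810.568461… → ⌈·⌉ = 1811
j=8: r + 7k = 2080.491538… → ⌈·⌉ = 2081
j=9: r + 8k = 2350.414615… → ⌈·⌉ = 2351
j=10: r + 9k = 2620.337692… → ⌈·⌉ = 2621
j=11: r + 10k = 2890.260769… → ⌈·⌉ = 2891
j=12: r + 11k = 3160.183846… → ⌈·⌉ = 3161
j=13: r + 12k = 3430.106923… → ⌈·⌉ = 3431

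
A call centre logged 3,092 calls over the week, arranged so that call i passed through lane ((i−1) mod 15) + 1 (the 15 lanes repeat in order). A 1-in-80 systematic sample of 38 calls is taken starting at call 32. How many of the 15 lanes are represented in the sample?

3

Consecutive selections differ by k = 80, so their lane numbers differ by 80 mod 15 = 5.
gcd(80, 15) = 5, so the sample visits 15/5 = 3 distinct residues mod 15.
Start 32 is lane 2; the lanes hit are 2, 7, 12.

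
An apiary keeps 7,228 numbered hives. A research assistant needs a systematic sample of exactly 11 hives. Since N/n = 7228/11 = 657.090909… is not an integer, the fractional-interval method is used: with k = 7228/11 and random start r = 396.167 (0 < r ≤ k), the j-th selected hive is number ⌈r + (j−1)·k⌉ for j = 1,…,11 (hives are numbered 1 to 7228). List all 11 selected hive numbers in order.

397, 1054, 1711, 2368, 3025, 3682, 4339, 4996, 5653, 6310, 6968

j=1: r + 0k = 396.167 → ⌈·⌉ = 397
j=2: r + 1k = 1053.257909… → ⌈·⌉ = 1054
j=3: r + 2k = 1710.348818… → ⌈·⌉ = 1711
j=4: r + 3k = 2367.439727… → ⌈·⌉ = 2368
j=5: r + 4k = 3024.530636… → ⌈·⌉ = 3025
j=6: r + 5k = 3681.621545… → ⌈·⌉ = 3682
j=7: r + 6k = 4338.712454… → ⌈·⌉ = 4339
j=8: r + 7k = 4995.803363… → ⌈·⌉ = 4996
j=9: r + 8k = 5652.894272… → ⌈·⌉ = 5653
j=10: r + 9k = 6309.985181… → ⌈·⌉ = 6310
j=11: r + 10k = 6967.076090… → ⌈·⌉ = 6968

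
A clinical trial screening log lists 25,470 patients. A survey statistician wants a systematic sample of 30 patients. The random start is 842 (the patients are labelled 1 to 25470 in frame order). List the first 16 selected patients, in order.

842, 1691, 2540, 3389, 4238, 5087, 5936, 6785, 7634, 8483, 9332, 10181, 11030, 11879, 12728, 13577

k = N/n = 25470/30 = 849
patient 1: 842
patient 2: 842 + 849 = 1691
patient 3: 1691 + 849 = 2540
patient 4: 2540 + 849 = 3389
patient 5: 3389 + 849 = 4238
patient 6: 4238 + 849 = 5087
patient 7: 5087 + 849 = 5936
patient 8: 5936 + 849 = 6785
patient 9: 6785 + 849 = 7634
patient 10: 7634 + 849 = 8483
patient 11: 8483 + 849 = 9332
patient 12: 9332 + 849 = 10181
patient 13: 10181 + 849 = 11030
patient 14: 11030 + 849 = 11879
patient 15: 11879 + 849 = 12728
patient 16: 12728 + 849 = 13577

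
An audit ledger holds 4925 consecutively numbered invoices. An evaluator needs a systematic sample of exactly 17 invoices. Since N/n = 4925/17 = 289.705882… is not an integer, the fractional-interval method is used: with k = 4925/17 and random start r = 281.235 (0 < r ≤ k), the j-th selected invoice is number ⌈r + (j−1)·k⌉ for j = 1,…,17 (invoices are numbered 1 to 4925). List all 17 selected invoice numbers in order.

282, 571, 861, 1151, 1441, 1730, 2020, 2310, 2599, 2889, 3179, 3468, 3758, 4048, 4338, 4627, 4917

j=1: r + 0k = 281.235 → ⌈·⌉ = 282
j=2: r + 1k = 570.940882… → ⌈·⌉ = 571
j=3: r + 2k = 860.646764… → ⌈·⌉ = 861
j=4: r + 3k = 1150.352647… → ⌈·⌉ = 1151
j=5: r + 4k = 1440.058529… → ⌈·⌉ = 1441
j=6: r + 5k = 1729.764411… → ⌈·⌉ = 1730
j=7: r + 6k = 2019.470294… → ⌈·⌉ = 2020
j=8: r + 7k = 2309.176176… → ⌈·⌉ = 2310
j=9: r + 8k = 2598.882058… → ⌈·⌉ = 2599
j=10: r + 9k = 2888.587941… → ⌈·⌉ = 2889
j=11: r + 10k = 3178.293823… → ⌈·⌉ = 3179
j=12: r + 11k = 3467.999705… → ⌈·⌉ = 3468
j=13: r + 12k = 3757.705588… → ⌈·⌉ = 3758
j=14: r + 13k = 4047.411470… → ⌈·⌉ = 4048
j=15: r + 14k = 4337.117352… → ⌈·⌉ = 4338
j=16: r + 15k = 4626.823235… → ⌈·⌉ = 4627
j=17: r + 16k = 4916.529117… → ⌈·⌉ = 4917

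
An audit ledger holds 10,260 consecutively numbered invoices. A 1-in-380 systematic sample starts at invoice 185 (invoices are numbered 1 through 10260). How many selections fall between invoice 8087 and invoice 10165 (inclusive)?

k = 380
First selection ≥ 8087: 185 + ⌈(8087−185)/380⌉·380 = 185 + 21×380 = 8165
Last selection ≤ 10165: 185 + ⌊(10165−185)/380⌋·380 = 185 + 26×380 = 10065
Count = 26 − 21 + 1 = 6

6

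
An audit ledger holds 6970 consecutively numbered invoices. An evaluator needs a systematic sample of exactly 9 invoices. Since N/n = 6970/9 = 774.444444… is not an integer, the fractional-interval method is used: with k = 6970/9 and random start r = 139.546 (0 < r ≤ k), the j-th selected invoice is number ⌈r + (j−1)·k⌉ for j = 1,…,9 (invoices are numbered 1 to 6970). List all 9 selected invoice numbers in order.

140, 914, 1689, 2463, 3238, 4012, 4787, 5561, 6336

j=1: r + 0k = 139.546 → ⌈·⌉ = 140
j=2: r + 1k = 913.990444… → ⌈·⌉ = 914
j=3: r + 2k = 1688.434888… → ⌈·⌉ = 1689
j=4: r + 3k = 2462.879333… → ⌈·⌉ = 2463
j=5: r + 4k = 3237.323777… → ⌈·⌉ = 3238
j=6: r + 5k = 4011.768222… → ⌈·⌉ = 4012
j=7: r + 6k = 4786.212666… → ⌈·⌉ = 4787
j=8: r + 7k = 5560.657111… → ⌈·⌉ = 5561
j=9: r + 8k = 6335.101555… → ⌈·⌉ = 6336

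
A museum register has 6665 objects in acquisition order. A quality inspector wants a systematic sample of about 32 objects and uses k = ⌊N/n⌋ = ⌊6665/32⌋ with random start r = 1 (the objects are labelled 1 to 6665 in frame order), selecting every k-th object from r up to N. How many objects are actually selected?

33

k = ⌊6665/32⌋ = 208
Achieved size = ⌊(6665 − 1)/208⌋ + 1 = ⌊6664/208⌋ + 1 = 32 + 1 = 33
(last selection: 1 + 32×208 = 6657 ≤ 6665; next would be 6865 > 6665)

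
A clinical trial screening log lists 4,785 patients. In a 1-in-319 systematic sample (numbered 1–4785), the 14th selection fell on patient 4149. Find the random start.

2

k = 319
r = 4149 − (14−1)×319 = 4149 − 4147 = 2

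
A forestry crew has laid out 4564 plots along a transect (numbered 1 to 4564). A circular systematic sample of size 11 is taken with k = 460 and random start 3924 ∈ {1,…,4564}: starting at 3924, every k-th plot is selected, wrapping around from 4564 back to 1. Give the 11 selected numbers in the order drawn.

3924, 4384, 280, 740, 1200, 1660, 2120, 2580, 3040, 3500, 3960

Selection 1: 3924
Selection 2: 3924 + 460 = 4384
Selection 3: 4384 + 460 = 4844 → 4844 − 4564 = 280
Selection 4: 280 + 460 = 740
Selection 5: 740 + 460 = 1200
Selection 6: 1200 + 460 = 1660
Selection 7: 1660 + 460 = 2120
Selection 8: 2120 + 460 = 2580
Selection 9: 2580 + 460 = 3040
Selection 10: 3040 + 460 = 3500
Selection 11: 3500 + 460 = 3960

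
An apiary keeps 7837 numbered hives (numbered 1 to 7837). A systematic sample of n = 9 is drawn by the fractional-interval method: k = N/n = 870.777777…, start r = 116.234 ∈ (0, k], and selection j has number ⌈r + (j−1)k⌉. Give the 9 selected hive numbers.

j=1: r + 0k = 116.234 → ⌈·⌉ = 117
j=2: r + 1k = 987.011777… → ⌈·⌉ = 988
j=3: r + 2k = 1857.789555… → ⌈·⌉ = 1858
j=4: r + 3k = 2728.567333… → ⌈·⌉ = 2729
j=5: r + 4k = 3599.345111… → ⌈·⌉ = 3600
j=6: r + 5k = 4470.122888… → ⌈·⌉ = 4471
j=7: r + 6k = 5340.900666… → ⌈·⌉ = 5341
j=8: r + 7k = 6211.678444… → ⌈·⌉ = 6212
j=9: r + 8k = 7082.456222… → ⌈·⌉ = 7083

117, 988, 1858, 2729, 3600, 4471, 5341, 6212, 7083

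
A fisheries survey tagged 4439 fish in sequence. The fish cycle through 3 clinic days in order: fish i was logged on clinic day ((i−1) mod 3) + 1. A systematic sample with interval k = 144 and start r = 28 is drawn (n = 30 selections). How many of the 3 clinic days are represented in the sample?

Consecutive selections differ by k = 144, so their clinic day numbers differ by 144 mod 3 = 0.
gcd(144, 3) = 3, so the sample visits 3/3 = 1 distinct residues mod 3.
Start 28 is clinic day 1; the clinic days hit are 1.

1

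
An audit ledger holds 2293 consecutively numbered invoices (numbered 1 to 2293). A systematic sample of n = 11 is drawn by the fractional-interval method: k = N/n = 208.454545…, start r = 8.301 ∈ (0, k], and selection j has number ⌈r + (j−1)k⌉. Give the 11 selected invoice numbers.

9, 217, 426, 634, 843, 1051, 1260, 1468, 1676, 1885, 2093

j=1: r + 0k = 8.301 → ⌈·⌉ = 9
j=2: r + 1k = 216.755545… → ⌈·⌉ = 217
j=3: r + 2k = 425.210090… → ⌈·⌉ = 426
j=4: r + 3k = 633.664636… → ⌈·⌉ = 634
j=5: r + 4k = 842.119181… → ⌈·⌉ = 843
j=6: r + 5k = 1050.573727… → ⌈·⌉ = 1051
j=7: r + 6k = 1259.028272… → ⌈·⌉ = 1260
j=8: r + 7k = 1467.482818… → ⌈·⌉ = 1468
j=9: r + 8k = 1675.937363… → ⌈·⌉ = 1676
j=10: r + 9k = 1884.391909… → ⌈·⌉ = 1885
j=11: r + 10k = 2092.846454… → ⌈·⌉ = 2093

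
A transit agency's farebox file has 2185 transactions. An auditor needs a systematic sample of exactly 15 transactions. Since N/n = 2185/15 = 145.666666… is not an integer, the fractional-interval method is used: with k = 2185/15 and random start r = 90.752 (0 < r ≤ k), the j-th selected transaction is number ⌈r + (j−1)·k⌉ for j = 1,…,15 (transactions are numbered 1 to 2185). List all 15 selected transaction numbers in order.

j=1: r + 0k = 90.752 → ⌈·⌉ = 91
j=2: r + 1k = 236.418666… → ⌈·⌉ = 237
j=3: r + 2k = 382.085333… → ⌈·⌉ = 383
j=4: r + 3k = 527.752 → ⌈·⌉ = 528
j=5: r + 4k = 673.418666… → ⌈·⌉ = 674
j=6: r + 5k = 819.085333… → ⌈·⌉ = 820
j=7: r + 6k = 964.752 → ⌈·⌉ = 965
j=8: r + 7k = 1110.418666… → ⌈·⌉ = 1111
j=9: r + 8k = 1256.085333… → ⌈·⌉ = 1257
j=10: r + 9k = 1401.752 → ⌈·⌉ = 1402
j=11: r + 10k = 1547.418666… → ⌈·⌉ = 1548
j=12: r + 11k = 1693.085333… → ⌈·⌉ = 1694
j=13: r + 12k = 1838.752 → ⌈·⌉ = 1839
j=14: r + 13k = 1984.418666… → ⌈·⌉ = 1985
j=15: r + 14k = 2130.085333… → ⌈·⌉ = 2131

91, 237, 383, 528, 674, 820, 965, 1111, 1257, 1402, 1548, 1694, 1839, 1985, 2131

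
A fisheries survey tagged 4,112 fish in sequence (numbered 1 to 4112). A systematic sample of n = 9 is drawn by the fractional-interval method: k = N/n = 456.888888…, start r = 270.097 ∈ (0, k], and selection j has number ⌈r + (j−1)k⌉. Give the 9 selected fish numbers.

j=1: r + 0k = 270.097 → ⌈·⌉ = 271
j=2: r + 1k = 726.985888… → ⌈·⌉ = 727
j=3: r + 2k = 1183.874777… → ⌈·⌉ = 1184
j=4: r + 3k = 1640.763666… → ⌈·⌉ = 1641
j=5: r + 4k = 2097.652555… → ⌈·⌉ = 2098
j=6: r + 5k = 2554.541444… → ⌈·⌉ = 2555
j=7: r + 6k = 3011.430333… → ⌈·⌉ = 3012
j=8: r + 7k = 3468.319222… → ⌈·⌉ = 3469
j=9: r + 8k = 3925.208111… → ⌈·⌉ = 3926

271, 727, 1184, 1641, 2098, 2555, 3012, 3469, 3926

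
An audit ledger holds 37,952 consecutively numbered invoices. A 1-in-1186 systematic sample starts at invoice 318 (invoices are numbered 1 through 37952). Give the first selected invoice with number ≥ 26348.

k = 1186
Steps past start: ⌈(26348 − 318)/1186⌉ = ⌈26030/1186⌉ = 22
Selected invoice: 318 + 22×1186 = 26410

26410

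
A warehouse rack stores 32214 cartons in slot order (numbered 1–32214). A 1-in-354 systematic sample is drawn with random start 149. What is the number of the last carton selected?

32009

k = 354
91st selection = r + (91−1)·k = 149 + 90×354 = 149 + 31860 = 32009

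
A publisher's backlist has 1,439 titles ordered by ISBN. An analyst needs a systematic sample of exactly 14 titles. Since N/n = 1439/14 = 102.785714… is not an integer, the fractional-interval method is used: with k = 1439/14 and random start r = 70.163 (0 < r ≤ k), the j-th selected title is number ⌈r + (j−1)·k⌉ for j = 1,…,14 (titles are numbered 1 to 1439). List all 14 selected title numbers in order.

71, 173, 276, 379, 482, 585, 687, 790, 893, 996, 1099, 1201, 1304, 1407

j=1: r + 0k = 70.163 → ⌈·⌉ = 71
j=2: r + 1k = 172.948714… → ⌈·⌉ = 173
j=3: r + 2k = 275.734428… → ⌈·⌉ = 276
j=4: r + 3k = 378.520142… → ⌈·⌉ = 379
j=5: r + 4k = 481.305857… → ⌈·⌉ = 482
j=6: r + 5k = 584.091571… → ⌈·⌉ = 585
j=7: r + 6k = 686.877285… → ⌈·⌉ = 687
j=8: r + 7k = 789.663 → ⌈·⌉ = 790
j=9: r + 8k = 892.448714… → ⌈·⌉ = 893
j=10: r + 9k = 995.234428… → ⌈·⌉ = 996
j=11: r + 10k = 1098.020142… → ⌈·⌉ = 1099
j=12: r + 11k = 1200.805857… → ⌈·⌉ = 1201
j=13: r + 12k = 1303.591571… → ⌈·⌉ = 1304
j=14: r + 13k = 1406.377285… → ⌈·⌉ = 1407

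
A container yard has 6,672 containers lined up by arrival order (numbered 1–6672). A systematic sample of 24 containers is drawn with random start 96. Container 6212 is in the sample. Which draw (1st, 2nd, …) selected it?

k = 6672/24 = 278
position = (6212 − 96)/278 + 1 = 6116/278 + 1 = 22 + 1 = 23

23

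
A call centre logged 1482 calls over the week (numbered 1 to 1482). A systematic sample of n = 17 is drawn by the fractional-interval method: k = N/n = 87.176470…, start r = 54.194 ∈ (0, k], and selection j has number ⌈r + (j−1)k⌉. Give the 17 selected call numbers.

55, 142, 229, 316, 403, 491, 578, 665, 752, 839, 926, 1014, 1101, 1188, 1275, 1362, 1450

j=1: r + 0k = 54.194 → ⌈·⌉ = 55
j=2: r + 1k = 141.370470… → ⌈·⌉ = 142
j=3: r + 2k = 228.546941… → ⌈·⌉ = 229
j=4: r + 3k = 315.723411… → ⌈·⌉ = 316
j=5: r + 4k = 402.899882… → ⌈·⌉ = 403
j=6: r + 5k = 490.076352… → ⌈·⌉ = 491
j=7: r + 6k = 577.252823… → ⌈·⌉ = 578
j=8: r + 7k = 664.429294… → ⌈·⌉ = 665
j=9: r + 8k = 751.605764… → ⌈·⌉ = 752
j=10: r + 9k = 838.782235… → ⌈·⌉ = 839
j=11: r + 10k = 925.958705… → ⌈·⌉ = 926
j=12: r + 11k = 1013.135176… → ⌈·⌉ = 1014
j=13: r + 12k = 1100.311647… → ⌈·⌉ = 1101
j=14: r + 13k = 1187.488117… → ⌈·⌉ = 1188
j=15: r + 14k = 1274.664588… → ⌈·⌉ = 1275
j=16: r + 15k = 1361.841058… → ⌈·⌉ = 1362
j=17: r + 16k = 1449.017529… → ⌈·⌉ = 1450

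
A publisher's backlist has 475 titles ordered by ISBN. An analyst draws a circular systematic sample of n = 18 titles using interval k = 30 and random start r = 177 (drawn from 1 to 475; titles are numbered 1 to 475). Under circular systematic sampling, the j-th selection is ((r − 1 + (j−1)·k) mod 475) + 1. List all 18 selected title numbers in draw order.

Selection 1: 177
Selection 2: 177 + 30 = 207
Selection 3: 207 + 30 = 237
Selection 4: 237 + 30 = 267
Selection 5: 267 + 30 = 297
Selection 6: 297 + 30 = 327
Selection 7: 327 + 30 = 357
Selection 8: 357 + 30 = 387
Selection 9: 387 + 30 = 417
Selection 10: 417 + 30 = 447
Selection 11: 447 + 30 = 477 → 477 − 475 = 2
Selection 12: 2 + 30 = 32
Selection 13: 32 + 30 = 62
Selection 14: 62 + 30 = 92
Selection 15: 92 + 30 = 122
Selection 16: 122 + 30 = 152
Selection 17: 152 + 30 = 182
Selection 18: 182 + 30 = 212

177, 207, 237, 267, 297, 327, 357, 387, 417, 447, 2, 32, 62, 92, 122, 152, 182, 212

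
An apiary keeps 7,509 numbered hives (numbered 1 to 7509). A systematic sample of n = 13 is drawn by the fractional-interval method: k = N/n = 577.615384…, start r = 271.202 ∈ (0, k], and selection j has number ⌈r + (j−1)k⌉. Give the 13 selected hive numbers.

j=1: r + 0k = 271.202 → ⌈·⌉ = 272
j=2: r + 1k = 848.817384… → ⌈·⌉ = 849
j=3: r + 2k = 1426.432769… → ⌈·⌉ = 1427
j=4: r + 3k = 2004.048153… → ⌈·⌉ = 2005
j=5: r + 4k = 2581.663538… → ⌈·⌉ = 2582
j=6: r + 5k = 3159.278923… → ⌈·⌉ = 3160
j=7: r + 6k = 3736.894307… → ⌈·⌉ = 3737
j=8: r + 7k = 4314.509692… → ⌈·⌉ = 4315
j=9: r + 8k = 4892.125076… → ⌈·⌉ = 4893
j=10: r + 9k = 5469.740461… → ⌈·⌉ = 5470
j=11: r + 10k = 6047.355846… → ⌈·⌉ = 6048
j=12: r + 11k = 6624.971230… → ⌈·⌉ = 6625
j=13: r + 12k = 7202.586615… → ⌈·⌉ = 7203

272, 849, 1427, 2005, 2582, 3160, 3737, 4315, 4893, 5470, 6048, 6625, 7203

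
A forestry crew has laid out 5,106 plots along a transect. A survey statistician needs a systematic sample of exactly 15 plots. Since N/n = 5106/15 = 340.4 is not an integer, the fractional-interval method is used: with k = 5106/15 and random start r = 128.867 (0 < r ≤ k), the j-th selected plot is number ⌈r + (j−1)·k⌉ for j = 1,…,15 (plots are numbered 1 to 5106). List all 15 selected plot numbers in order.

129, 470, 810, 1151, 1491, 1831, 2172, 2512, 2853, 3193, 3533, 3874, 4214, 4555, 4895

j=1: r + 0k = 128.867 → ⌈·⌉ = 129
j=2: r + 1k = 469.267 → ⌈·⌉ = 470
j=3: r + 2k = 809.667 → ⌈·⌉ = 810
j=4: r + 3k = 1150.067 → ⌈·⌉ = 1151
j=5: r + 4k = 1490.467 → ⌈·⌉ = 1491
j=6: r + 5k = 1830.867 → ⌈·⌉ = 1831
j=7: r + 6k = 2171.267 → ⌈·⌉ = 2172
j=8: r + 7k = 2511.667 → ⌈·⌉ = 2512
j=9: r + 8k = 2852.067 → ⌈·⌉ = 2853
j=10: r + 9k = 3192.467 → ⌈·⌉ = 3193
j=11: r + 10k = 3532.867 → ⌈·⌉ = 3533
j=12: r + 11k = 3873.267 → ⌈·⌉ = 3874
j=13: r + 12k = 4213.667 → ⌈·⌉ = 4214
j=14: r + 13k = 4554.067 → ⌈·⌉ = 4555
j=15: r + 14k = 4894.467 → ⌈·⌉ = 4895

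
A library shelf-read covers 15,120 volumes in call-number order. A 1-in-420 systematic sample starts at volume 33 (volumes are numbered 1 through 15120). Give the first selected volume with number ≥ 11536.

11793

k = 420
Steps past start: ⌈(11536 − 33)/420⌉ = ⌈11503/420⌉ = 28
Selected volume: 33 + 28×420 = 11793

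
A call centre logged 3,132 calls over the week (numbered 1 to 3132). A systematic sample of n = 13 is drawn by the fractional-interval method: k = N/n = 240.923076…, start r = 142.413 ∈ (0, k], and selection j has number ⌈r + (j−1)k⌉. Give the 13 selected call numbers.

j=1: r + 0k = 142.413 → ⌈·⌉ = 143
j=2: r + 1k = 383.336076… → ⌈·⌉ = 384
j=3: r + 2k = 624.259153… → ⌈·⌉ = 625
j=4: r + 3k = 865.182230… → ⌈·⌉ = 866
j=5: r + 4k = 1106.105307… → ⌈·⌉ = 1107
j=6: r + 5k = 1347.028384… → ⌈·⌉ = 1348
j=7: r + 6k = 1587.951461… → ⌈·⌉ = 1588
j=8: r + 7k = 1828.874538… → ⌈·⌉ = 1829
j=9: r + 8k = 2069.797615… → ⌈·⌉ = 2070
j=10: r + 9k = 2310.720692… → ⌈·⌉ = 2311
j=11: r + 10k = 2551.643769… → ⌈·⌉ = 2552
j=12: r + 11k = 2792.566846… → ⌈·⌉ = 2793
j=13: r + 12k = 3033.489923… → ⌈·⌉ = 3034

143, 384, 625, 866, 1107, 1348, 1588, 1829, 2070, 2311, 2552, 2793, 3034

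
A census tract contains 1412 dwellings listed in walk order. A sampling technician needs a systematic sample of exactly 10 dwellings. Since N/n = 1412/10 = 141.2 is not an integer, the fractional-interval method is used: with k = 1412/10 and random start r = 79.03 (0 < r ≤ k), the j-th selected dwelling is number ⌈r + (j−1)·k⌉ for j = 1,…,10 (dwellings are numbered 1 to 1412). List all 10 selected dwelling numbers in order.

j=1: r + 0k = 79.03 → ⌈·⌉ = 80
j=2: r + 1k = 220.23 → ⌈·⌉ = 221
j=3: r + 2k = 361.43 → ⌈·⌉ = 362
j=4: r + 3k = 502.63 → ⌈·⌉ = 503
j=5: r + 4k = 643.83 → ⌈·⌉ = 644
j=6: r + 5k = 785.03 → ⌈·⌉ = 786
j=7: r + 6k = 926.23 → ⌈·⌉ = 927
j=8: r + 7k = 1067.43 → ⌈·⌉ = 1068
j=9: r + 8k = 1208.63 → ⌈·⌉ = 1209
j=10: r + 9k = 1349.83 → ⌈·⌉ = 1350

80, 221, 362, 503, 644, 786, 927, 1068, 1209, 1350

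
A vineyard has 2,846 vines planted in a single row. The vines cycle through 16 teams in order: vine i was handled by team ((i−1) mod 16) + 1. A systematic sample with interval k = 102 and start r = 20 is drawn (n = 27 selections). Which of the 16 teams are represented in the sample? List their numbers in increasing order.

2, 4, 6, 8, 10, 12, 14, 16

Consecutive selections differ by k = 102, so their team numbers differ by 102 mod 16 = 6.
gcd(102, 16) = 2, so the sample visits 16/2 = 8 distinct residues mod 16.
Start 20 is team 4; the teams hit are 2, 4, 6, 8, 10, 12, 14, 16.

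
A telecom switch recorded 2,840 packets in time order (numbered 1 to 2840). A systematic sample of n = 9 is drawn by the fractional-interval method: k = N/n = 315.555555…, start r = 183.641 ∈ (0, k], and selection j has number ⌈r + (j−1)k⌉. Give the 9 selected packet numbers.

j=1: r + 0k = 183.641 → ⌈·⌉ = 184
j=2: r + 1k = 499.196555… → ⌈·⌉ = 500
j=3: r + 2k = 814.752111… → ⌈·⌉ = 815
j=4: r + 3k = 1130.307666… → ⌈·⌉ = 1131
j=5: r + 4k = 1445.863222… → ⌈·⌉ = 1446
j=6: r + 5k = 1761.418777… → ⌈·⌉ = 1762
j=7: r + 6k = 2076.974333… → ⌈·⌉ = 2077
j=8: r + 7k = 2392.529888… → ⌈·⌉ = 2393
j=9: r + 8k = 2708.085444… → ⌈·⌉ = 2709

184, 500, 815, 1131, 1446, 1762, 2077, 2393, 2709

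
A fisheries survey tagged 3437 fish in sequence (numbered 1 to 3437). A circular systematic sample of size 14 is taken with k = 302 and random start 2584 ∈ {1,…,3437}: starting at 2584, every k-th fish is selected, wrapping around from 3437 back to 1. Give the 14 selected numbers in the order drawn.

Selection 1: 2584
Selection 2: 2584 + 302 = 2886
Selection 3: 2886 + 302 = 3188
Selection 4: 3188 + 302 = 3490 → 3490 − 3437 = 53
Selection 5: 53 + 302 = 355
Selection 6: 355 + 302 = 657
Selection 7: 657 + 302 = 959
Selection 8: 959 + 302 = 1261
Selection 9: 1261 + 302 = 1563
Selection 10: 1563 + 302 = 1865
Selection 11: 1865 + 302 = 2167
Selection 12: 2167 + 302 = 2469
Selection 13: 2469 + 302 = 2771
Selection 14: 2771 + 302 = 3073

2584, 2886, 3188, 53, 355, 657, 959, 1261, 1563, 1865, 2167, 2469, 2771, 3073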